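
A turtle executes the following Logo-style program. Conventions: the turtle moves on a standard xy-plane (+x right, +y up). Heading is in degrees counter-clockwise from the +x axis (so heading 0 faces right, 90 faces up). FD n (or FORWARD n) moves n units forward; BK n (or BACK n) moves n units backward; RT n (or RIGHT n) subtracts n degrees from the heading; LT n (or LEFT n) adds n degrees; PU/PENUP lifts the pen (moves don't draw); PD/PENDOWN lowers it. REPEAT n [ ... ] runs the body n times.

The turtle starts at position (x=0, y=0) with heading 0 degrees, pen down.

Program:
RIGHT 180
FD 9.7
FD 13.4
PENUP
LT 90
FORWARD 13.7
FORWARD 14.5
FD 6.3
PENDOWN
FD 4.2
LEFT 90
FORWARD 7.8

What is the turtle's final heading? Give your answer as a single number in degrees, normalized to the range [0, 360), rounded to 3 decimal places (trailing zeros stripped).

Answer: 0

Derivation:
Executing turtle program step by step:
Start: pos=(0,0), heading=0, pen down
RT 180: heading 0 -> 180
FD 9.7: (0,0) -> (-9.7,0) [heading=180, draw]
FD 13.4: (-9.7,0) -> (-23.1,0) [heading=180, draw]
PU: pen up
LT 90: heading 180 -> 270
FD 13.7: (-23.1,0) -> (-23.1,-13.7) [heading=270, move]
FD 14.5: (-23.1,-13.7) -> (-23.1,-28.2) [heading=270, move]
FD 6.3: (-23.1,-28.2) -> (-23.1,-34.5) [heading=270, move]
PD: pen down
FD 4.2: (-23.1,-34.5) -> (-23.1,-38.7) [heading=270, draw]
LT 90: heading 270 -> 0
FD 7.8: (-23.1,-38.7) -> (-15.3,-38.7) [heading=0, draw]
Final: pos=(-15.3,-38.7), heading=0, 4 segment(s) drawn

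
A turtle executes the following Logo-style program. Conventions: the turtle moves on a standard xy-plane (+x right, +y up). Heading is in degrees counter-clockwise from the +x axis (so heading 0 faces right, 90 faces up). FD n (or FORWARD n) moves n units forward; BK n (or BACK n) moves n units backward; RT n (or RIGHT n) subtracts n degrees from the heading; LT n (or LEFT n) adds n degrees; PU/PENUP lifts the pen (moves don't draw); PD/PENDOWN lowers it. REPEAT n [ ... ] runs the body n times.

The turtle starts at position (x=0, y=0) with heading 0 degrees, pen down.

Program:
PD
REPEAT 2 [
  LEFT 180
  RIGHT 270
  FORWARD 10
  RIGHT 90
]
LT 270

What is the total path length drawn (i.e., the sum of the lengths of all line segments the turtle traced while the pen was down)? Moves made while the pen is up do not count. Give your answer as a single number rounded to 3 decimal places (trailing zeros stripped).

Executing turtle program step by step:
Start: pos=(0,0), heading=0, pen down
PD: pen down
REPEAT 2 [
  -- iteration 1/2 --
  LT 180: heading 0 -> 180
  RT 270: heading 180 -> 270
  FD 10: (0,0) -> (0,-10) [heading=270, draw]
  RT 90: heading 270 -> 180
  -- iteration 2/2 --
  LT 180: heading 180 -> 0
  RT 270: heading 0 -> 90
  FD 10: (0,-10) -> (0,0) [heading=90, draw]
  RT 90: heading 90 -> 0
]
LT 270: heading 0 -> 270
Final: pos=(0,0), heading=270, 2 segment(s) drawn

Segment lengths:
  seg 1: (0,0) -> (0,-10), length = 10
  seg 2: (0,-10) -> (0,0), length = 10
Total = 20

Answer: 20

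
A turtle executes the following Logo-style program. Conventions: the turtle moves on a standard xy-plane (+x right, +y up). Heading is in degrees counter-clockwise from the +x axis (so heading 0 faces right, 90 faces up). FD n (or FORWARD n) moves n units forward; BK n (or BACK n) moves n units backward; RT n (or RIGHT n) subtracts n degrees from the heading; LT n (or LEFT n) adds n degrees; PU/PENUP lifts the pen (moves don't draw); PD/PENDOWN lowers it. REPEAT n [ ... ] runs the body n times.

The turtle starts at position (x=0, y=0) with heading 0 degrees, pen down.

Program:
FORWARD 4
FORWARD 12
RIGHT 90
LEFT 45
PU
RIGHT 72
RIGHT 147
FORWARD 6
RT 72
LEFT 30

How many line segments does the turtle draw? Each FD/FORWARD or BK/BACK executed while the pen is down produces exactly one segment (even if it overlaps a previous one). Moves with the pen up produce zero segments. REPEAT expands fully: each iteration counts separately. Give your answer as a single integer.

Executing turtle program step by step:
Start: pos=(0,0), heading=0, pen down
FD 4: (0,0) -> (4,0) [heading=0, draw]
FD 12: (4,0) -> (16,0) [heading=0, draw]
RT 90: heading 0 -> 270
LT 45: heading 270 -> 315
PU: pen up
RT 72: heading 315 -> 243
RT 147: heading 243 -> 96
FD 6: (16,0) -> (15.373,5.967) [heading=96, move]
RT 72: heading 96 -> 24
LT 30: heading 24 -> 54
Final: pos=(15.373,5.967), heading=54, 2 segment(s) drawn
Segments drawn: 2

Answer: 2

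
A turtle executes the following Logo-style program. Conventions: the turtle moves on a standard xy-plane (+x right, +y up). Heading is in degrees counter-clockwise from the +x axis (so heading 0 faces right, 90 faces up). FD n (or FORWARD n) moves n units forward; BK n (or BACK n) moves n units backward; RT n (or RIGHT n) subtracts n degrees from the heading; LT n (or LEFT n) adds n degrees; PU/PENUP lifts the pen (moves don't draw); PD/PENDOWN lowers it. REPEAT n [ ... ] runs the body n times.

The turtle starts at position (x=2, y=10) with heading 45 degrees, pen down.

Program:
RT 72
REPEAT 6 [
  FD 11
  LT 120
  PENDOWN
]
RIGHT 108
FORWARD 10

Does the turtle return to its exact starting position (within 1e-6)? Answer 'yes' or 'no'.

Answer: no

Derivation:
Executing turtle program step by step:
Start: pos=(2,10), heading=45, pen down
RT 72: heading 45 -> 333
REPEAT 6 [
  -- iteration 1/6 --
  FD 11: (2,10) -> (11.801,5.006) [heading=333, draw]
  LT 120: heading 333 -> 93
  PD: pen down
  -- iteration 2/6 --
  FD 11: (11.801,5.006) -> (11.225,15.991) [heading=93, draw]
  LT 120: heading 93 -> 213
  PD: pen down
  -- iteration 3/6 --
  FD 11: (11.225,15.991) -> (2,10) [heading=213, draw]
  LT 120: heading 213 -> 333
  PD: pen down
  -- iteration 4/6 --
  FD 11: (2,10) -> (11.801,5.006) [heading=333, draw]
  LT 120: heading 333 -> 93
  PD: pen down
  -- iteration 5/6 --
  FD 11: (11.801,5.006) -> (11.225,15.991) [heading=93, draw]
  LT 120: heading 93 -> 213
  PD: pen down
  -- iteration 6/6 --
  FD 11: (11.225,15.991) -> (2,10) [heading=213, draw]
  LT 120: heading 213 -> 333
  PD: pen down
]
RT 108: heading 333 -> 225
FD 10: (2,10) -> (-5.071,2.929) [heading=225, draw]
Final: pos=(-5.071,2.929), heading=225, 7 segment(s) drawn

Start position: (2, 10)
Final position: (-5.071, 2.929)
Distance = 10; >= 1e-6 -> NOT closed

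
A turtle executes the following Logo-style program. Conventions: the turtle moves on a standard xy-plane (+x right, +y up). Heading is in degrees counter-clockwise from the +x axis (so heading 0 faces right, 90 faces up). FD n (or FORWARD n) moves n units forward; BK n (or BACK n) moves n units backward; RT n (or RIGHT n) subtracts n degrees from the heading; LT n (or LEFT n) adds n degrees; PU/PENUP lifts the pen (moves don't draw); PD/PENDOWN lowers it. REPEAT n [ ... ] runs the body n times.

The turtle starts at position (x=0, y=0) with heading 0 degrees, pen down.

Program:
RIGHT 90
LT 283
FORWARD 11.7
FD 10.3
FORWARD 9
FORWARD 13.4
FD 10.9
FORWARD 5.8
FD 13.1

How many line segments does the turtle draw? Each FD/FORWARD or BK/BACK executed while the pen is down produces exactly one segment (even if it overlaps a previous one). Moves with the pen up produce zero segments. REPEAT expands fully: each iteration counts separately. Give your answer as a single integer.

Answer: 7

Derivation:
Executing turtle program step by step:
Start: pos=(0,0), heading=0, pen down
RT 90: heading 0 -> 270
LT 283: heading 270 -> 193
FD 11.7: (0,0) -> (-11.4,-2.632) [heading=193, draw]
FD 10.3: (-11.4,-2.632) -> (-21.436,-4.949) [heading=193, draw]
FD 9: (-21.436,-4.949) -> (-30.205,-6.973) [heading=193, draw]
FD 13.4: (-30.205,-6.973) -> (-43.262,-9.988) [heading=193, draw]
FD 10.9: (-43.262,-9.988) -> (-53.883,-12.44) [heading=193, draw]
FD 5.8: (-53.883,-12.44) -> (-59.534,-13.745) [heading=193, draw]
FD 13.1: (-59.534,-13.745) -> (-72.298,-16.691) [heading=193, draw]
Final: pos=(-72.298,-16.691), heading=193, 7 segment(s) drawn
Segments drawn: 7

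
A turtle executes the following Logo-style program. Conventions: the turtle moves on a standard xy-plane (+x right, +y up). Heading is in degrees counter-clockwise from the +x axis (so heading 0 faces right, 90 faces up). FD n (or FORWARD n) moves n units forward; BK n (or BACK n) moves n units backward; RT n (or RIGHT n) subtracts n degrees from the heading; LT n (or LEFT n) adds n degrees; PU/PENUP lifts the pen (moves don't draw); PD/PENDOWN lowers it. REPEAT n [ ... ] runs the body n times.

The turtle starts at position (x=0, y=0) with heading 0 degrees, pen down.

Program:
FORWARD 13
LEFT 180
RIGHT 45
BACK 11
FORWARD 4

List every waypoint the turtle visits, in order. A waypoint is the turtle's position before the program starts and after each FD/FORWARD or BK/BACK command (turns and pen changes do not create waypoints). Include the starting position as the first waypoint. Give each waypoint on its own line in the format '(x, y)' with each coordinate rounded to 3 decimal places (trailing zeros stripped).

Answer: (0, 0)
(13, 0)
(20.778, -7.778)
(17.95, -4.95)

Derivation:
Executing turtle program step by step:
Start: pos=(0,0), heading=0, pen down
FD 13: (0,0) -> (13,0) [heading=0, draw]
LT 180: heading 0 -> 180
RT 45: heading 180 -> 135
BK 11: (13,0) -> (20.778,-7.778) [heading=135, draw]
FD 4: (20.778,-7.778) -> (17.95,-4.95) [heading=135, draw]
Final: pos=(17.95,-4.95), heading=135, 3 segment(s) drawn
Waypoints (4 total):
(0, 0)
(13, 0)
(20.778, -7.778)
(17.95, -4.95)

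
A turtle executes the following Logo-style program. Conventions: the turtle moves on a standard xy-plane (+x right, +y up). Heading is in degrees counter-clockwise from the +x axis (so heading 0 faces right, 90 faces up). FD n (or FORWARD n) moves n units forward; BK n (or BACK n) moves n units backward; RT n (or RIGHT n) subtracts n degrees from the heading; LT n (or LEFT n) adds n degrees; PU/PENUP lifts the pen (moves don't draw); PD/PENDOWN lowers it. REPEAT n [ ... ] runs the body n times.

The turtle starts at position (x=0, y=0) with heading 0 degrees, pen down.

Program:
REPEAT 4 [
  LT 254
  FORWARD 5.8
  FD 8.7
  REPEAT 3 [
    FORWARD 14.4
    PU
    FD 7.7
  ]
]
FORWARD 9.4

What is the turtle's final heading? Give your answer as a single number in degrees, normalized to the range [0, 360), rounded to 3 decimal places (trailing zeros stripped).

Answer: 296

Derivation:
Executing turtle program step by step:
Start: pos=(0,0), heading=0, pen down
REPEAT 4 [
  -- iteration 1/4 --
  LT 254: heading 0 -> 254
  FD 5.8: (0,0) -> (-1.599,-5.575) [heading=254, draw]
  FD 8.7: (-1.599,-5.575) -> (-3.997,-13.938) [heading=254, draw]
  REPEAT 3 [
    -- iteration 1/3 --
    FD 14.4: (-3.997,-13.938) -> (-7.966,-27.78) [heading=254, draw]
    PU: pen up
    FD 7.7: (-7.966,-27.78) -> (-10.088,-35.182) [heading=254, move]
    -- iteration 2/3 --
    FD 14.4: (-10.088,-35.182) -> (-14.058,-49.024) [heading=254, move]
    PU: pen up
    FD 7.7: (-14.058,-49.024) -> (-16.18,-56.426) [heading=254, move]
    -- iteration 3/3 --
    FD 14.4: (-16.18,-56.426) -> (-20.149,-70.268) [heading=254, move]
    PU: pen up
    FD 7.7: (-20.149,-70.268) -> (-22.271,-77.67) [heading=254, move]
  ]
  -- iteration 2/4 --
  LT 254: heading 254 -> 148
  FD 5.8: (-22.271,-77.67) -> (-27.19,-74.596) [heading=148, move]
  FD 8.7: (-27.19,-74.596) -> (-34.568,-69.986) [heading=148, move]
  REPEAT 3 [
    -- iteration 1/3 --
    FD 14.4: (-34.568,-69.986) -> (-46.78,-62.355) [heading=148, move]
    PU: pen up
    FD 7.7: (-46.78,-62.355) -> (-53.31,-58.275) [heading=148, move]
    -- iteration 2/3 --
    FD 14.4: (-53.31,-58.275) -> (-65.522,-50.644) [heading=148, move]
    PU: pen up
    FD 7.7: (-65.522,-50.644) -> (-72.052,-46.564) [heading=148, move]
    -- iteration 3/3 --
    FD 14.4: (-72.052,-46.564) -> (-84.264,-38.933) [heading=148, move]
    PU: pen up
    FD 7.7: (-84.264,-38.933) -> (-90.794,-34.852) [heading=148, move]
  ]
  -- iteration 3/4 --
  LT 254: heading 148 -> 42
  FD 5.8: (-90.794,-34.852) -> (-86.484,-30.972) [heading=42, move]
  FD 8.7: (-86.484,-30.972) -> (-80.018,-25.15) [heading=42, move]
  REPEAT 3 [
    -- iteration 1/3 --
    FD 14.4: (-80.018,-25.15) -> (-69.317,-15.515) [heading=42, move]
    PU: pen up
    FD 7.7: (-69.317,-15.515) -> (-63.595,-10.362) [heading=42, move]
    -- iteration 2/3 --
    FD 14.4: (-63.595,-10.362) -> (-52.893,-0.727) [heading=42, move]
    PU: pen up
    FD 7.7: (-52.893,-0.727) -> (-47.171,4.425) [heading=42, move]
    -- iteration 3/3 --
    FD 14.4: (-47.171,4.425) -> (-36.47,14.061) [heading=42, move]
    PU: pen up
    FD 7.7: (-36.47,14.061) -> (-30.748,19.213) [heading=42, move]
  ]
  -- iteration 4/4 --
  LT 254: heading 42 -> 296
  FD 5.8: (-30.748,19.213) -> (-28.205,14) [heading=296, move]
  FD 8.7: (-28.205,14) -> (-24.391,6.181) [heading=296, move]
  REPEAT 3 [
    -- iteration 1/3 --
    FD 14.4: (-24.391,6.181) -> (-18.079,-6.762) [heading=296, move]
    PU: pen up
    FD 7.7: (-18.079,-6.762) -> (-14.703,-13.683) [heading=296, move]
    -- iteration 2/3 --
    FD 14.4: (-14.703,-13.683) -> (-8.391,-26.625) [heading=296, move]
    PU: pen up
    FD 7.7: (-8.391,-26.625) -> (-5.015,-33.546) [heading=296, move]
    -- iteration 3/3 --
    FD 14.4: (-5.015,-33.546) -> (1.297,-46.489) [heading=296, move]
    PU: pen up
    FD 7.7: (1.297,-46.489) -> (4.673,-53.409) [heading=296, move]
  ]
]
FD 9.4: (4.673,-53.409) -> (8.793,-61.858) [heading=296, move]
Final: pos=(8.793,-61.858), heading=296, 3 segment(s) drawn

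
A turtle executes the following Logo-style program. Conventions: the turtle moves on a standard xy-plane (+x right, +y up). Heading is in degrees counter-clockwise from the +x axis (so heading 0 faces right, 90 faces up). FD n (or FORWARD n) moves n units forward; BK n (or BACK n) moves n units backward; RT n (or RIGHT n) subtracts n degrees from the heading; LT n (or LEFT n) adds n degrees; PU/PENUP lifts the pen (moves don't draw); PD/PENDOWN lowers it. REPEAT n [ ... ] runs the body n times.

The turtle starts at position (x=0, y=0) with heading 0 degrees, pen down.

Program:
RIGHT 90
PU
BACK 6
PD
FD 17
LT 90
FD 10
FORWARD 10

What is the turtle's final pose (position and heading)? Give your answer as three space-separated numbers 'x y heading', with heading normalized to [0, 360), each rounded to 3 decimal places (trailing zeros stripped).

Executing turtle program step by step:
Start: pos=(0,0), heading=0, pen down
RT 90: heading 0 -> 270
PU: pen up
BK 6: (0,0) -> (0,6) [heading=270, move]
PD: pen down
FD 17: (0,6) -> (0,-11) [heading=270, draw]
LT 90: heading 270 -> 0
FD 10: (0,-11) -> (10,-11) [heading=0, draw]
FD 10: (10,-11) -> (20,-11) [heading=0, draw]
Final: pos=(20,-11), heading=0, 3 segment(s) drawn

Answer: 20 -11 0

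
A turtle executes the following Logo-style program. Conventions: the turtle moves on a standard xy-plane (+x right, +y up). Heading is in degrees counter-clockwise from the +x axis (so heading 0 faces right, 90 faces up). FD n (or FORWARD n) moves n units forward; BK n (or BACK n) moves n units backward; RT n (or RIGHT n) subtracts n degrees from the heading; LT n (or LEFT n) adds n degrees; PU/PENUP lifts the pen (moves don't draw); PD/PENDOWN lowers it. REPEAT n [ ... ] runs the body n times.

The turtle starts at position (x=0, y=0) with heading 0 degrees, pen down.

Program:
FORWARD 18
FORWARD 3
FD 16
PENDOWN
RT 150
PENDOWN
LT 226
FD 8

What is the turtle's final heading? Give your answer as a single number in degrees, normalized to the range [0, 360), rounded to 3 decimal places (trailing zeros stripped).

Answer: 76

Derivation:
Executing turtle program step by step:
Start: pos=(0,0), heading=0, pen down
FD 18: (0,0) -> (18,0) [heading=0, draw]
FD 3: (18,0) -> (21,0) [heading=0, draw]
FD 16: (21,0) -> (37,0) [heading=0, draw]
PD: pen down
RT 150: heading 0 -> 210
PD: pen down
LT 226: heading 210 -> 76
FD 8: (37,0) -> (38.935,7.762) [heading=76, draw]
Final: pos=(38.935,7.762), heading=76, 4 segment(s) drawn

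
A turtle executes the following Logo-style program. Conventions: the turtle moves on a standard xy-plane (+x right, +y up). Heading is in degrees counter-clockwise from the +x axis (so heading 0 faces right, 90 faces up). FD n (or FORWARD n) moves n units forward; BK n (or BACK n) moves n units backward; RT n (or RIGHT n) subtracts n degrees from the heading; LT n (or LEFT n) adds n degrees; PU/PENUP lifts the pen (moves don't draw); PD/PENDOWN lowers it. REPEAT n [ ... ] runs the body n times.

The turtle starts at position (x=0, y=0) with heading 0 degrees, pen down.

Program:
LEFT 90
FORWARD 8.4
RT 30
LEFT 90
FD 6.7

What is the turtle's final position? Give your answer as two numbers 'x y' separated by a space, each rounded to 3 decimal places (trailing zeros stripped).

Answer: -5.802 11.75

Derivation:
Executing turtle program step by step:
Start: pos=(0,0), heading=0, pen down
LT 90: heading 0 -> 90
FD 8.4: (0,0) -> (0,8.4) [heading=90, draw]
RT 30: heading 90 -> 60
LT 90: heading 60 -> 150
FD 6.7: (0,8.4) -> (-5.802,11.75) [heading=150, draw]
Final: pos=(-5.802,11.75), heading=150, 2 segment(s) drawn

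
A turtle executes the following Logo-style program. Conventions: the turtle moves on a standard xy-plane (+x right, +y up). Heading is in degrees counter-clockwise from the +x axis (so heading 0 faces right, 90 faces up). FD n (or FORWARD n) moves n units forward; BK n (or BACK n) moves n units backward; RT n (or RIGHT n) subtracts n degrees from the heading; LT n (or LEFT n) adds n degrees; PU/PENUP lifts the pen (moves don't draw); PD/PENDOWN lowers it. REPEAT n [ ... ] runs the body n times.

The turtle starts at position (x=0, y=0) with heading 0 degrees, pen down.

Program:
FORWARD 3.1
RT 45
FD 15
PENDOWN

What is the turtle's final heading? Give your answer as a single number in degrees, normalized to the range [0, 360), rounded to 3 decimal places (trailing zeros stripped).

Executing turtle program step by step:
Start: pos=(0,0), heading=0, pen down
FD 3.1: (0,0) -> (3.1,0) [heading=0, draw]
RT 45: heading 0 -> 315
FD 15: (3.1,0) -> (13.707,-10.607) [heading=315, draw]
PD: pen down
Final: pos=(13.707,-10.607), heading=315, 2 segment(s) drawn

Answer: 315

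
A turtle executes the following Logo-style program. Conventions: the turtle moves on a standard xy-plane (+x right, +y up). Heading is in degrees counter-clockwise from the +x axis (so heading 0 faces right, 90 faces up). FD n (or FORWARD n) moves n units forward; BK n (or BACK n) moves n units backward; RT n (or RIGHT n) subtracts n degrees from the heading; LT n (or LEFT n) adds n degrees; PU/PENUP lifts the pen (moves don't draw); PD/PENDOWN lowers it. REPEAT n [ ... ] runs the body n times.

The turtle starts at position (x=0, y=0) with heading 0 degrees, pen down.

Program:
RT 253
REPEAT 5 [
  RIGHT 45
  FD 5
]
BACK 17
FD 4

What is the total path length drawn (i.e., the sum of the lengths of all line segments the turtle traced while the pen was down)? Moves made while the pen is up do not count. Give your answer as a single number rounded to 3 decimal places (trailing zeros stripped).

Executing turtle program step by step:
Start: pos=(0,0), heading=0, pen down
RT 253: heading 0 -> 107
REPEAT 5 [
  -- iteration 1/5 --
  RT 45: heading 107 -> 62
  FD 5: (0,0) -> (2.347,4.415) [heading=62, draw]
  -- iteration 2/5 --
  RT 45: heading 62 -> 17
  FD 5: (2.347,4.415) -> (7.129,5.877) [heading=17, draw]
  -- iteration 3/5 --
  RT 45: heading 17 -> 332
  FD 5: (7.129,5.877) -> (11.544,3.529) [heading=332, draw]
  -- iteration 4/5 --
  RT 45: heading 332 -> 287
  FD 5: (11.544,3.529) -> (13.005,-1.252) [heading=287, draw]
  -- iteration 5/5 --
  RT 45: heading 287 -> 242
  FD 5: (13.005,-1.252) -> (10.658,-5.667) [heading=242, draw]
]
BK 17: (10.658,-5.667) -> (18.639,9.343) [heading=242, draw]
FD 4: (18.639,9.343) -> (16.761,5.811) [heading=242, draw]
Final: pos=(16.761,5.811), heading=242, 7 segment(s) drawn

Segment lengths:
  seg 1: (0,0) -> (2.347,4.415), length = 5
  seg 2: (2.347,4.415) -> (7.129,5.877), length = 5
  seg 3: (7.129,5.877) -> (11.544,3.529), length = 5
  seg 4: (11.544,3.529) -> (13.005,-1.252), length = 5
  seg 5: (13.005,-1.252) -> (10.658,-5.667), length = 5
  seg 6: (10.658,-5.667) -> (18.639,9.343), length = 17
  seg 7: (18.639,9.343) -> (16.761,5.811), length = 4
Total = 46

Answer: 46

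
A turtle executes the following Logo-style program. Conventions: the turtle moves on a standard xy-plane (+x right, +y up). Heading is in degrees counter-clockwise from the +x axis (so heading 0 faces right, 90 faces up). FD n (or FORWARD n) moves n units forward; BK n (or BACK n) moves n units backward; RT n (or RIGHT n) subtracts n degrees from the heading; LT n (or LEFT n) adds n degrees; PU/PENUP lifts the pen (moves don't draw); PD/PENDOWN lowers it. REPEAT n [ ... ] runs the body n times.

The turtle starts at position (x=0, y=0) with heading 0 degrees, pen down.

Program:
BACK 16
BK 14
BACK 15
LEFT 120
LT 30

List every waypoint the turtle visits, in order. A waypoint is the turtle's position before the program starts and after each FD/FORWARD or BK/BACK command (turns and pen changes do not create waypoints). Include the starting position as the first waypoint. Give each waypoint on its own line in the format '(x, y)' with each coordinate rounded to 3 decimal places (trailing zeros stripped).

Answer: (0, 0)
(-16, 0)
(-30, 0)
(-45, 0)

Derivation:
Executing turtle program step by step:
Start: pos=(0,0), heading=0, pen down
BK 16: (0,0) -> (-16,0) [heading=0, draw]
BK 14: (-16,0) -> (-30,0) [heading=0, draw]
BK 15: (-30,0) -> (-45,0) [heading=0, draw]
LT 120: heading 0 -> 120
LT 30: heading 120 -> 150
Final: pos=(-45,0), heading=150, 3 segment(s) drawn
Waypoints (4 total):
(0, 0)
(-16, 0)
(-30, 0)
(-45, 0)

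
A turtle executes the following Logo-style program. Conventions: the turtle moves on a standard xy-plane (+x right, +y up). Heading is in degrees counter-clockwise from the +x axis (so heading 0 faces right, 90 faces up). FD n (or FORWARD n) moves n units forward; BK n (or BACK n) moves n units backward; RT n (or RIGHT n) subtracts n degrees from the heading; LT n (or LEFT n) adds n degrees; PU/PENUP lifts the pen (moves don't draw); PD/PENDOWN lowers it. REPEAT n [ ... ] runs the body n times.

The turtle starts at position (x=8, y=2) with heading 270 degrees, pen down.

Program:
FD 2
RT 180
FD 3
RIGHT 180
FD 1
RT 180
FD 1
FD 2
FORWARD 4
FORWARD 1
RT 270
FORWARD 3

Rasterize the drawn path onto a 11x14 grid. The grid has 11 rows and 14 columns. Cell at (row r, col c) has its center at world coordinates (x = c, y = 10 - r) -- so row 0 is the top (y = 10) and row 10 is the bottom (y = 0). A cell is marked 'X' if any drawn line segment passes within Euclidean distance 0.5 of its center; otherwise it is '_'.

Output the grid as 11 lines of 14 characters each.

Segment 0: (8,2) -> (8,0)
Segment 1: (8,0) -> (8,3)
Segment 2: (8,3) -> (8,2)
Segment 3: (8,2) -> (8,3)
Segment 4: (8,3) -> (8,5)
Segment 5: (8,5) -> (8,9)
Segment 6: (8,9) -> (8,10)
Segment 7: (8,10) -> (5,10)

Answer: _____XXXX_____
________X_____
________X_____
________X_____
________X_____
________X_____
________X_____
________X_____
________X_____
________X_____
________X_____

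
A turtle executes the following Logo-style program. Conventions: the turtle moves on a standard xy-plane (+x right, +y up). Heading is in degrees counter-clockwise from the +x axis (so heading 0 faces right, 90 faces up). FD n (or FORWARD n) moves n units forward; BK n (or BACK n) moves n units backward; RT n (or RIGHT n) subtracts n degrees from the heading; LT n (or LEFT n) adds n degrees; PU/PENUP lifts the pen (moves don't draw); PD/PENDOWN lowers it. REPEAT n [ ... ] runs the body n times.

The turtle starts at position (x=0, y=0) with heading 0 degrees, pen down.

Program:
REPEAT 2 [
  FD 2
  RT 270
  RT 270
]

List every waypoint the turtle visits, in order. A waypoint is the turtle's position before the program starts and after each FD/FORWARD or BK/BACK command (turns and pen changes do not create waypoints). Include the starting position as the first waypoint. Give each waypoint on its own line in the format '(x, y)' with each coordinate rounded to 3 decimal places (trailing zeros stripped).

Executing turtle program step by step:
Start: pos=(0,0), heading=0, pen down
REPEAT 2 [
  -- iteration 1/2 --
  FD 2: (0,0) -> (2,0) [heading=0, draw]
  RT 270: heading 0 -> 90
  RT 270: heading 90 -> 180
  -- iteration 2/2 --
  FD 2: (2,0) -> (0,0) [heading=180, draw]
  RT 270: heading 180 -> 270
  RT 270: heading 270 -> 0
]
Final: pos=(0,0), heading=0, 2 segment(s) drawn
Waypoints (3 total):
(0, 0)
(2, 0)
(0, 0)

Answer: (0, 0)
(2, 0)
(0, 0)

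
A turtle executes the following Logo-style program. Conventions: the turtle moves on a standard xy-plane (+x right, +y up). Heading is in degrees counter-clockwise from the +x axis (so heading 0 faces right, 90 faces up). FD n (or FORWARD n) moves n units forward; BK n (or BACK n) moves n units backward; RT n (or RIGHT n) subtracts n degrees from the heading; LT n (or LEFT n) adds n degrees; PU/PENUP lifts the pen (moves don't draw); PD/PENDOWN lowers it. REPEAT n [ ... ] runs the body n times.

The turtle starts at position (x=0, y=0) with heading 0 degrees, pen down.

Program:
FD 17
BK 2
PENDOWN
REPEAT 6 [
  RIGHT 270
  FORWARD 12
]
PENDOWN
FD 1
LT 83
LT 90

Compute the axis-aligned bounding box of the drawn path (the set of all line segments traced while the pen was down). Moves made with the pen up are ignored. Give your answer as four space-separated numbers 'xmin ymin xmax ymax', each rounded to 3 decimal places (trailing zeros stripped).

Answer: 0 0 17 12

Derivation:
Executing turtle program step by step:
Start: pos=(0,0), heading=0, pen down
FD 17: (0,0) -> (17,0) [heading=0, draw]
BK 2: (17,0) -> (15,0) [heading=0, draw]
PD: pen down
REPEAT 6 [
  -- iteration 1/6 --
  RT 270: heading 0 -> 90
  FD 12: (15,0) -> (15,12) [heading=90, draw]
  -- iteration 2/6 --
  RT 270: heading 90 -> 180
  FD 12: (15,12) -> (3,12) [heading=180, draw]
  -- iteration 3/6 --
  RT 270: heading 180 -> 270
  FD 12: (3,12) -> (3,0) [heading=270, draw]
  -- iteration 4/6 --
  RT 270: heading 270 -> 0
  FD 12: (3,0) -> (15,0) [heading=0, draw]
  -- iteration 5/6 --
  RT 270: heading 0 -> 90
  FD 12: (15,0) -> (15,12) [heading=90, draw]
  -- iteration 6/6 --
  RT 270: heading 90 -> 180
  FD 12: (15,12) -> (3,12) [heading=180, draw]
]
PD: pen down
FD 1: (3,12) -> (2,12) [heading=180, draw]
LT 83: heading 180 -> 263
LT 90: heading 263 -> 353
Final: pos=(2,12), heading=353, 9 segment(s) drawn

Segment endpoints: x in {0, 2, 3, 3, 3, 15, 15, 15, 15, 17}, y in {0, 0, 0, 12, 12, 12, 12, 12}
xmin=0, ymin=0, xmax=17, ymax=12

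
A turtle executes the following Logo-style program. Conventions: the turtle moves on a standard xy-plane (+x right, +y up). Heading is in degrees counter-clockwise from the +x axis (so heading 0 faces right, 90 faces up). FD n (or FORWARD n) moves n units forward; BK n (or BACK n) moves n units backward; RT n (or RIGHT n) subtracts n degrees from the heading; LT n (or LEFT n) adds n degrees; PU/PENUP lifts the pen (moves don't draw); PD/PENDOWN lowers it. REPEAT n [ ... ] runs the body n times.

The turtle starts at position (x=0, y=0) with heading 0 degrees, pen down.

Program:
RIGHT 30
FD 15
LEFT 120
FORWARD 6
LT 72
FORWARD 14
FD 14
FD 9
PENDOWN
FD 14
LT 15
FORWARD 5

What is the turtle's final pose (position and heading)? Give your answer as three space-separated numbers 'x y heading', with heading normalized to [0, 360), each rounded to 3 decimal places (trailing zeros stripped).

Executing turtle program step by step:
Start: pos=(0,0), heading=0, pen down
RT 30: heading 0 -> 330
FD 15: (0,0) -> (12.99,-7.5) [heading=330, draw]
LT 120: heading 330 -> 90
FD 6: (12.99,-7.5) -> (12.99,-1.5) [heading=90, draw]
LT 72: heading 90 -> 162
FD 14: (12.99,-1.5) -> (-0.324,2.826) [heading=162, draw]
FD 14: (-0.324,2.826) -> (-13.639,7.152) [heading=162, draw]
FD 9: (-13.639,7.152) -> (-22.199,9.934) [heading=162, draw]
PD: pen down
FD 14: (-22.199,9.934) -> (-35.514,14.26) [heading=162, draw]
LT 15: heading 162 -> 177
FD 5: (-35.514,14.26) -> (-40.507,14.522) [heading=177, draw]
Final: pos=(-40.507,14.522), heading=177, 7 segment(s) drawn

Answer: -40.507 14.522 177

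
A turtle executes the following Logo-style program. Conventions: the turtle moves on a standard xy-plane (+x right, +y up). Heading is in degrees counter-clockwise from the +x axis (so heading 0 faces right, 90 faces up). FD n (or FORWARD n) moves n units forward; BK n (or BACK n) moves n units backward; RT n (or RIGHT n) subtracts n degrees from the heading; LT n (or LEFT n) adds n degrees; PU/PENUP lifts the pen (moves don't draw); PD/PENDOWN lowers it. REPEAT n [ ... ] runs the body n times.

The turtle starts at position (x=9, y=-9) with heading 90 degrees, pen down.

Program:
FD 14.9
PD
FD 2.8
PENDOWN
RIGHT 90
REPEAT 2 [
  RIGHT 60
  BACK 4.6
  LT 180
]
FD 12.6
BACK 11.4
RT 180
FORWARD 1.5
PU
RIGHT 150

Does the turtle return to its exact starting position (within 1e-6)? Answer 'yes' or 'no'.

Answer: no

Derivation:
Executing turtle program step by step:
Start: pos=(9,-9), heading=90, pen down
FD 14.9: (9,-9) -> (9,5.9) [heading=90, draw]
PD: pen down
FD 2.8: (9,5.9) -> (9,8.7) [heading=90, draw]
PD: pen down
RT 90: heading 90 -> 0
REPEAT 2 [
  -- iteration 1/2 --
  RT 60: heading 0 -> 300
  BK 4.6: (9,8.7) -> (6.7,12.684) [heading=300, draw]
  LT 180: heading 300 -> 120
  -- iteration 2/2 --
  RT 60: heading 120 -> 60
  BK 4.6: (6.7,12.684) -> (4.4,8.7) [heading=60, draw]
  LT 180: heading 60 -> 240
]
FD 12.6: (4.4,8.7) -> (-1.9,-2.212) [heading=240, draw]
BK 11.4: (-1.9,-2.212) -> (3.8,7.661) [heading=240, draw]
RT 180: heading 240 -> 60
FD 1.5: (3.8,7.661) -> (4.55,8.96) [heading=60, draw]
PU: pen up
RT 150: heading 60 -> 270
Final: pos=(4.55,8.96), heading=270, 7 segment(s) drawn

Start position: (9, -9)
Final position: (4.55, 8.96)
Distance = 18.503; >= 1e-6 -> NOT closed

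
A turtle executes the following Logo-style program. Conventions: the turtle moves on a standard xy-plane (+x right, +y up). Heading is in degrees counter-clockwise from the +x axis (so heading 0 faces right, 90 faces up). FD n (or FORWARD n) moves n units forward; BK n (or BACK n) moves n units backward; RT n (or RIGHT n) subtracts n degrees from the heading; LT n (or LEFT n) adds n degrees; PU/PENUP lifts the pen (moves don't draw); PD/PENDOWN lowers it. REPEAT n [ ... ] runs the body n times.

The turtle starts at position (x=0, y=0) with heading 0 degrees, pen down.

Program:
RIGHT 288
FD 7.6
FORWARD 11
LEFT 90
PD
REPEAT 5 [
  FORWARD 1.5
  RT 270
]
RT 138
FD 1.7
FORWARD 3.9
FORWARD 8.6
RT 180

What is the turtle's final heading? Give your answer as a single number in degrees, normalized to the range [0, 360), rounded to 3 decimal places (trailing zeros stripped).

Answer: 294

Derivation:
Executing turtle program step by step:
Start: pos=(0,0), heading=0, pen down
RT 288: heading 0 -> 72
FD 7.6: (0,0) -> (2.349,7.228) [heading=72, draw]
FD 11: (2.349,7.228) -> (5.748,17.69) [heading=72, draw]
LT 90: heading 72 -> 162
PD: pen down
REPEAT 5 [
  -- iteration 1/5 --
  FD 1.5: (5.748,17.69) -> (4.321,18.153) [heading=162, draw]
  RT 270: heading 162 -> 252
  -- iteration 2/5 --
  FD 1.5: (4.321,18.153) -> (3.858,16.727) [heading=252, draw]
  RT 270: heading 252 -> 342
  -- iteration 3/5 --
  FD 1.5: (3.858,16.727) -> (5.284,16.263) [heading=342, draw]
  RT 270: heading 342 -> 72
  -- iteration 4/5 --
  FD 1.5: (5.284,16.263) -> (5.748,17.69) [heading=72, draw]
  RT 270: heading 72 -> 162
  -- iteration 5/5 --
  FD 1.5: (5.748,17.69) -> (4.321,18.153) [heading=162, draw]
  RT 270: heading 162 -> 252
]
RT 138: heading 252 -> 114
FD 1.7: (4.321,18.153) -> (3.63,19.706) [heading=114, draw]
FD 3.9: (3.63,19.706) -> (2.043,23.269) [heading=114, draw]
FD 8.6: (2.043,23.269) -> (-1.455,31.126) [heading=114, draw]
RT 180: heading 114 -> 294
Final: pos=(-1.455,31.126), heading=294, 10 segment(s) drawn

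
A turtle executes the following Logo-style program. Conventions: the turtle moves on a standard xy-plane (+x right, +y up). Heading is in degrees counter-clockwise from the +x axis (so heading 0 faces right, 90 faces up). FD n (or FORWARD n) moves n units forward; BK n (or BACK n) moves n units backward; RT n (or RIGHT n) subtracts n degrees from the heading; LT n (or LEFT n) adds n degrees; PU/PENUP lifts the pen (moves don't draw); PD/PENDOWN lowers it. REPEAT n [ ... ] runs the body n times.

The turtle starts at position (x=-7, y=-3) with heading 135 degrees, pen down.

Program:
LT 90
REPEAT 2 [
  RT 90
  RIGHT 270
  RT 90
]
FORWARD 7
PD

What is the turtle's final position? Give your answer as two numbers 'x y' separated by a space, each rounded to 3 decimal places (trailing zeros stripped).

Answer: -2.05 1.95

Derivation:
Executing turtle program step by step:
Start: pos=(-7,-3), heading=135, pen down
LT 90: heading 135 -> 225
REPEAT 2 [
  -- iteration 1/2 --
  RT 90: heading 225 -> 135
  RT 270: heading 135 -> 225
  RT 90: heading 225 -> 135
  -- iteration 2/2 --
  RT 90: heading 135 -> 45
  RT 270: heading 45 -> 135
  RT 90: heading 135 -> 45
]
FD 7: (-7,-3) -> (-2.05,1.95) [heading=45, draw]
PD: pen down
Final: pos=(-2.05,1.95), heading=45, 1 segment(s) drawn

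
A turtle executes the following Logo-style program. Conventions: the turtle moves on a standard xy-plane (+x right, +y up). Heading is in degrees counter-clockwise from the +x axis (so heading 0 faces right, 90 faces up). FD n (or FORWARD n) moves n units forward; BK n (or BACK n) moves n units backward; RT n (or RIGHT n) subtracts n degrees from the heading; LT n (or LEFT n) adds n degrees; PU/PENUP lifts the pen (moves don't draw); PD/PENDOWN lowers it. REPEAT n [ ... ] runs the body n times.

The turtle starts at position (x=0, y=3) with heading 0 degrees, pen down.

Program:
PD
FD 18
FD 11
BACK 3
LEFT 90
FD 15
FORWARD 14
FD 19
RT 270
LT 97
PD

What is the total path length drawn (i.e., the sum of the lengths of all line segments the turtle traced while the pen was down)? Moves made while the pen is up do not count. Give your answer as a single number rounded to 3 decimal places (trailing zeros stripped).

Executing turtle program step by step:
Start: pos=(0,3), heading=0, pen down
PD: pen down
FD 18: (0,3) -> (18,3) [heading=0, draw]
FD 11: (18,3) -> (29,3) [heading=0, draw]
BK 3: (29,3) -> (26,3) [heading=0, draw]
LT 90: heading 0 -> 90
FD 15: (26,3) -> (26,18) [heading=90, draw]
FD 14: (26,18) -> (26,32) [heading=90, draw]
FD 19: (26,32) -> (26,51) [heading=90, draw]
RT 270: heading 90 -> 180
LT 97: heading 180 -> 277
PD: pen down
Final: pos=(26,51), heading=277, 6 segment(s) drawn

Segment lengths:
  seg 1: (0,3) -> (18,3), length = 18
  seg 2: (18,3) -> (29,3), length = 11
  seg 3: (29,3) -> (26,3), length = 3
  seg 4: (26,3) -> (26,18), length = 15
  seg 5: (26,18) -> (26,32), length = 14
  seg 6: (26,32) -> (26,51), length = 19
Total = 80

Answer: 80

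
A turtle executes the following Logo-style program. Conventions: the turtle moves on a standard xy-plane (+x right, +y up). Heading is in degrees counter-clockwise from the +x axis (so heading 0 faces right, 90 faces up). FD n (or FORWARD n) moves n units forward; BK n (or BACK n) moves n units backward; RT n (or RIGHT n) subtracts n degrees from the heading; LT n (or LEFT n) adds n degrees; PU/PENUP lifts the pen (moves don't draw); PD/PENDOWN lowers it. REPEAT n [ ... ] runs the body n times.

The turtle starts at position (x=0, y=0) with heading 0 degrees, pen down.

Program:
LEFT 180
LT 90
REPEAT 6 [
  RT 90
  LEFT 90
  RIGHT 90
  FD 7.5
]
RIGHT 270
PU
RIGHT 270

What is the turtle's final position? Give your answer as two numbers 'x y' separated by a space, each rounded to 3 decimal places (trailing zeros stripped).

Executing turtle program step by step:
Start: pos=(0,0), heading=0, pen down
LT 180: heading 0 -> 180
LT 90: heading 180 -> 270
REPEAT 6 [
  -- iteration 1/6 --
  RT 90: heading 270 -> 180
  LT 90: heading 180 -> 270
  RT 90: heading 270 -> 180
  FD 7.5: (0,0) -> (-7.5,0) [heading=180, draw]
  -- iteration 2/6 --
  RT 90: heading 180 -> 90
  LT 90: heading 90 -> 180
  RT 90: heading 180 -> 90
  FD 7.5: (-7.5,0) -> (-7.5,7.5) [heading=90, draw]
  -- iteration 3/6 --
  RT 90: heading 90 -> 0
  LT 90: heading 0 -> 90
  RT 90: heading 90 -> 0
  FD 7.5: (-7.5,7.5) -> (0,7.5) [heading=0, draw]
  -- iteration 4/6 --
  RT 90: heading 0 -> 270
  LT 90: heading 270 -> 0
  RT 90: heading 0 -> 270
  FD 7.5: (0,7.5) -> (0,0) [heading=270, draw]
  -- iteration 5/6 --
  RT 90: heading 270 -> 180
  LT 90: heading 180 -> 270
  RT 90: heading 270 -> 180
  FD 7.5: (0,0) -> (-7.5,0) [heading=180, draw]
  -- iteration 6/6 --
  RT 90: heading 180 -> 90
  LT 90: heading 90 -> 180
  RT 90: heading 180 -> 90
  FD 7.5: (-7.5,0) -> (-7.5,7.5) [heading=90, draw]
]
RT 270: heading 90 -> 180
PU: pen up
RT 270: heading 180 -> 270
Final: pos=(-7.5,7.5), heading=270, 6 segment(s) drawn

Answer: -7.5 7.5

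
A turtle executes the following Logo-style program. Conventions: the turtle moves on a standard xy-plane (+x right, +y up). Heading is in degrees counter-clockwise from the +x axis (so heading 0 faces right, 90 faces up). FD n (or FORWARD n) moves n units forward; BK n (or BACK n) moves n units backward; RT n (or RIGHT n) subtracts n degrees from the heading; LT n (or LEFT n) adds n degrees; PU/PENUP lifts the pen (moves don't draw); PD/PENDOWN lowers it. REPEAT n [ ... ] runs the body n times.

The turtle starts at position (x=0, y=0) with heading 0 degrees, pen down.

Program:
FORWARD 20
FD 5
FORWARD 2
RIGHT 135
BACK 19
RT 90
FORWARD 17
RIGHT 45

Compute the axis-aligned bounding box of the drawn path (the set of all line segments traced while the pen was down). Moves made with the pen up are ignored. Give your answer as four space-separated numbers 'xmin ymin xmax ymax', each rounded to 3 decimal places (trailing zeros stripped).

Answer: 0 0 40.435 25.456

Derivation:
Executing turtle program step by step:
Start: pos=(0,0), heading=0, pen down
FD 20: (0,0) -> (20,0) [heading=0, draw]
FD 5: (20,0) -> (25,0) [heading=0, draw]
FD 2: (25,0) -> (27,0) [heading=0, draw]
RT 135: heading 0 -> 225
BK 19: (27,0) -> (40.435,13.435) [heading=225, draw]
RT 90: heading 225 -> 135
FD 17: (40.435,13.435) -> (28.414,25.456) [heading=135, draw]
RT 45: heading 135 -> 90
Final: pos=(28.414,25.456), heading=90, 5 segment(s) drawn

Segment endpoints: x in {0, 20, 25, 27, 28.414, 40.435}, y in {0, 13.435, 25.456}
xmin=0, ymin=0, xmax=40.435, ymax=25.456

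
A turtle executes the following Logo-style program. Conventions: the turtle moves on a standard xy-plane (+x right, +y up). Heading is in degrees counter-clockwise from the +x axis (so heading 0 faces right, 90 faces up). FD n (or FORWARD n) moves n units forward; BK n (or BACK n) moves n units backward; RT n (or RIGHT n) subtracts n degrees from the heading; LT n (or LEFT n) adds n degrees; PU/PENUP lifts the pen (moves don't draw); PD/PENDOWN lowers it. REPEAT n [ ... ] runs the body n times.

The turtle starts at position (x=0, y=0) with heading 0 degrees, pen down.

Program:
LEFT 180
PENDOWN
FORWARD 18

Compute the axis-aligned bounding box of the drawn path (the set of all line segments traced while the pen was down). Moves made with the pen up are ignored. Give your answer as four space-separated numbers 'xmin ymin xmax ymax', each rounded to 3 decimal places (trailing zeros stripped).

Answer: -18 0 0 0

Derivation:
Executing turtle program step by step:
Start: pos=(0,0), heading=0, pen down
LT 180: heading 0 -> 180
PD: pen down
FD 18: (0,0) -> (-18,0) [heading=180, draw]
Final: pos=(-18,0), heading=180, 1 segment(s) drawn

Segment endpoints: x in {-18, 0}, y in {0, 0}
xmin=-18, ymin=0, xmax=0, ymax=0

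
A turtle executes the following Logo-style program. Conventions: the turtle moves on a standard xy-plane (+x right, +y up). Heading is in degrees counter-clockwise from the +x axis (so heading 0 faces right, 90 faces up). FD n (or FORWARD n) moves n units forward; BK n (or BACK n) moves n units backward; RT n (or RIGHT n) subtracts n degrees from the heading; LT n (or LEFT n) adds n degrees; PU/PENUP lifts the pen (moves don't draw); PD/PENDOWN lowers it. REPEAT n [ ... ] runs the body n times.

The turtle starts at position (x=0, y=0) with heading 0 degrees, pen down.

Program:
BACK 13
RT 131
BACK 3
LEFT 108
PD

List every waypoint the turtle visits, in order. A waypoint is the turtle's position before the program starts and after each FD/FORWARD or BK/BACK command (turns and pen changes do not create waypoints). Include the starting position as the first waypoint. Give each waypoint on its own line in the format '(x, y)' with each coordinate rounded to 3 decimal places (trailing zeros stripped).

Executing turtle program step by step:
Start: pos=(0,0), heading=0, pen down
BK 13: (0,0) -> (-13,0) [heading=0, draw]
RT 131: heading 0 -> 229
BK 3: (-13,0) -> (-11.032,2.264) [heading=229, draw]
LT 108: heading 229 -> 337
PD: pen down
Final: pos=(-11.032,2.264), heading=337, 2 segment(s) drawn
Waypoints (3 total):
(0, 0)
(-13, 0)
(-11.032, 2.264)

Answer: (0, 0)
(-13, 0)
(-11.032, 2.264)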